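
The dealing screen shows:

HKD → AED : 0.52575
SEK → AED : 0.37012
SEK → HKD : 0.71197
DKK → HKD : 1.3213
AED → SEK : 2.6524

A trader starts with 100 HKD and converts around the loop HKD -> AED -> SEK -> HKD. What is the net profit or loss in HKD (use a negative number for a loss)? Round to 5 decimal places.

-0.71583

100 HKD × 0.52575 = 52.575 AED
52.575 AED × 2.6524 = 139.44993 SEK
139.44993 SEK × 0.71197 = 99.2841666621 HKD
Net change: 99.2841666621 − 100 = -0.7158333379 HKD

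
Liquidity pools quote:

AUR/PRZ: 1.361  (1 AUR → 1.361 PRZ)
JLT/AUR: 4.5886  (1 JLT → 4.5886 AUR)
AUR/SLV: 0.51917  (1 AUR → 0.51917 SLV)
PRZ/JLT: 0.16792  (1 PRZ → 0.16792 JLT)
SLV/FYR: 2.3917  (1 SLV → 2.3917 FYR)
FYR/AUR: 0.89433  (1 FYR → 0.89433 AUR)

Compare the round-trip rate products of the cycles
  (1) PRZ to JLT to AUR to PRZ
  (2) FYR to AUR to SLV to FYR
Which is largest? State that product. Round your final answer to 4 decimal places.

(1) 0.16792 × 4.5886 × 1.361 = 1.04867
(2) 0.89433 × 0.51917 × 2.3917 = 1.11049
Highest is cycle (2) at 1.1105 (>1, arbitrage).

1.1105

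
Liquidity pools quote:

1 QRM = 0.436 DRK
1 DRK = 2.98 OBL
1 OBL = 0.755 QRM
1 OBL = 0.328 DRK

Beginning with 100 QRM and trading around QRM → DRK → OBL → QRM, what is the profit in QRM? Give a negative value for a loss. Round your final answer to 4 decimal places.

100 QRM × 0.436 = 43.6 DRK
43.6 DRK × 2.98 = 129.928 OBL
129.928 OBL × 0.755 = 98.09564 QRM
Net change: 98.09564 − 100 = -1.90436 QRM

-1.9044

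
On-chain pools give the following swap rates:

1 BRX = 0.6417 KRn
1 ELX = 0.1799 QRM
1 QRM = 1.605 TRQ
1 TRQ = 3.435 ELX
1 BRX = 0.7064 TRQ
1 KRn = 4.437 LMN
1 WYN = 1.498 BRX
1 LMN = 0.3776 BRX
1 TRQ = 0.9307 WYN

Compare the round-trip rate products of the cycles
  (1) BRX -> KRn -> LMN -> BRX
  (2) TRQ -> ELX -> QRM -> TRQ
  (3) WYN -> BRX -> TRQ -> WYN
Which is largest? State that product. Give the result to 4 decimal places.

(1) 0.6417 × 4.437 × 0.3776 = 1.07511
(2) 3.435 × 0.1799 × 1.605 = 0.99182
(3) 1.498 × 0.7064 × 0.9307 = 0.98485
Highest is cycle (1) at 1.0751 (>1, arbitrage).

1.0751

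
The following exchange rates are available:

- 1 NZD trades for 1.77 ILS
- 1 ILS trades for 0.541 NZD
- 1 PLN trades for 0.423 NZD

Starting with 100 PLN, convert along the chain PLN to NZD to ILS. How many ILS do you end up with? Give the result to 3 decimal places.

100 PLN × 0.423 = 42.3 NZD
42.3 NZD × 1.77 = 74.871 ILS

74.871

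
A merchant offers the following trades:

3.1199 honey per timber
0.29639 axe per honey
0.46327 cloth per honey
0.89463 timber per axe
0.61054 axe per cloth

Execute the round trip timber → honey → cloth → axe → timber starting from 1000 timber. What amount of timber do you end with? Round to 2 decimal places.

789.46

1000 timber × 3.1199 = 3119.9 honey
3119.9 honey × 0.46327 = 1445.356073 cloth
1445.356073 cloth × 0.61054 = 882.44769680942 axe
882.44769680942 axe × 0.89463 = 789.4641829966114146 timber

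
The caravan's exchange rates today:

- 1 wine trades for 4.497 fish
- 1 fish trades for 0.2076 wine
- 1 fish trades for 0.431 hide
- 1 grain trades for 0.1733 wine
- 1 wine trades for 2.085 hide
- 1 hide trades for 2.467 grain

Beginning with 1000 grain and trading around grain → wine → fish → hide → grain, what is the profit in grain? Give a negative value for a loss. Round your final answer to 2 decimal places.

-171.36

1000 grain × 0.1733 = 173.3 wine
173.3 wine × 4.497 = 779.3301 fish
779.3301 fish × 0.431 = 335.8912731 hide
335.8912731 hide × 2.467 = 828.6437707377 grain
Net change: 828.6437707377 − 1000 = -171.3562292623 grain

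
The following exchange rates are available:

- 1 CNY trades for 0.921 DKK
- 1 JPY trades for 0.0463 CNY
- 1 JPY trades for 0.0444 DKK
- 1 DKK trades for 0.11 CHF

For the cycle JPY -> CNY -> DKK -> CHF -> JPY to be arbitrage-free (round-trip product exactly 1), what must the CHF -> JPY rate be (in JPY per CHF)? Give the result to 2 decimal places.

Known legs of the cycle: 0.0463 × 0.921 × 0.11 = 0.004690653
For no arbitrage the full-cycle product must be 1, so the missing rate is 1 / 0.004690653 ≈ 213.1899.

213.19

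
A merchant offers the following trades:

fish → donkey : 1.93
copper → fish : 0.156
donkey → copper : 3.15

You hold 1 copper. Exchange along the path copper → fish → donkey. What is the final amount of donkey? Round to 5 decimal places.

1 copper × 0.156 = 0.156 fish
0.156 fish × 1.93 = 0.30108 donkey

0.30108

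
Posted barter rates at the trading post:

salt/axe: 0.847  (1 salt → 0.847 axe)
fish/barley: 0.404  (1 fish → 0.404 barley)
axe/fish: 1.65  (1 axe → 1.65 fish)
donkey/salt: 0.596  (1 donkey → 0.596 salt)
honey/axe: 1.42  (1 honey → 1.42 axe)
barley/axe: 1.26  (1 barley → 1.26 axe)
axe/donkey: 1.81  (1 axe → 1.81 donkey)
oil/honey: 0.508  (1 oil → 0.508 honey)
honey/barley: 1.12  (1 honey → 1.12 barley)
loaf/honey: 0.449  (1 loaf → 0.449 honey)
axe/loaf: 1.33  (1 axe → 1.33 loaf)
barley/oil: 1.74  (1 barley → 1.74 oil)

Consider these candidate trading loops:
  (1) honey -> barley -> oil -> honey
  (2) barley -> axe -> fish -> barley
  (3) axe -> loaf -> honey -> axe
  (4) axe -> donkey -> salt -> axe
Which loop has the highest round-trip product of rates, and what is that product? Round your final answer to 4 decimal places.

0.9900

(1) 1.12 × 1.74 × 0.508 = 0.98999
(2) 1.26 × 1.65 × 0.404 = 0.83992
(3) 1.33 × 0.449 × 1.42 = 0.84798
(4) 1.81 × 0.596 × 0.847 = 0.91371
Highest is cycle (1) at 0.9900 (≤1, no arbitrage).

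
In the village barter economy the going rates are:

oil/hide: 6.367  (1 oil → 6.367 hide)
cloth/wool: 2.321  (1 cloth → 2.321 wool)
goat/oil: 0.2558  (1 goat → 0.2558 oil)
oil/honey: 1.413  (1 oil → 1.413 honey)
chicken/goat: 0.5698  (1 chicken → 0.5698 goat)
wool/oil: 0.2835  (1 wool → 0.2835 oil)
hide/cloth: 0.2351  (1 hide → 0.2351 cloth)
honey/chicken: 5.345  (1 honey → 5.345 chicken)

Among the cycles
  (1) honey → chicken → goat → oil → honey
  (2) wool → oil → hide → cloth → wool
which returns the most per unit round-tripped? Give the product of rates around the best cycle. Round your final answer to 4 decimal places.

(1) 5.345 × 0.5698 × 0.2558 × 1.413 = 1.10081
(2) 0.2835 × 6.367 × 0.2351 × 2.321 = 0.98495
Highest is cycle (1) at 1.1008 (>1, arbitrage).

1.1008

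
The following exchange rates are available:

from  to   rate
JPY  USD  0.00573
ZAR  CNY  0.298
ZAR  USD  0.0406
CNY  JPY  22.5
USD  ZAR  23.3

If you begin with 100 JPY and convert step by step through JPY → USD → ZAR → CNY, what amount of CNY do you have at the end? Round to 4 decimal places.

100 JPY × 0.00573 = 0.573 USD
0.573 USD × 23.3 = 13.3509 ZAR
13.3509 ZAR × 0.298 = 3.9785682 CNY

3.9786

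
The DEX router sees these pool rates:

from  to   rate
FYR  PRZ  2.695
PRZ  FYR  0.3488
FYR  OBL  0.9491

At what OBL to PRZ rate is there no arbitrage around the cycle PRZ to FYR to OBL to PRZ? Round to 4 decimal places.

3.0207

Known legs of the cycle: 0.3488 × 0.9491 = 0.33104608
For no arbitrage the full-cycle product must be 1, so the missing rate is 1 / 0.33104608 ≈ 3.020728.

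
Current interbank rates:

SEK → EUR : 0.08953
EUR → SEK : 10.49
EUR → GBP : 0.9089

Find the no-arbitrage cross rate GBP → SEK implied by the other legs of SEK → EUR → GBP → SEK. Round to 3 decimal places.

12.289

Known legs of the cycle: 0.08953 × 0.9089 = 0.081373817
For no arbitrage the full-cycle product must be 1, so the missing rate is 1 / 0.081373817 ≈ 12.28897.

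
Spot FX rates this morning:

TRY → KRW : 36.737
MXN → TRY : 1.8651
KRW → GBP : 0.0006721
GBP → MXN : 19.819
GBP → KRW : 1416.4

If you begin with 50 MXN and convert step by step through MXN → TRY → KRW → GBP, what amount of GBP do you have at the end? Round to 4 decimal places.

2.3026

50 MXN × 1.8651 = 93.255 TRY
93.255 TRY × 36.737 = 3425.908935 KRW
3425.908935 KRW × 0.0006721 = 2.3025533952135 GBP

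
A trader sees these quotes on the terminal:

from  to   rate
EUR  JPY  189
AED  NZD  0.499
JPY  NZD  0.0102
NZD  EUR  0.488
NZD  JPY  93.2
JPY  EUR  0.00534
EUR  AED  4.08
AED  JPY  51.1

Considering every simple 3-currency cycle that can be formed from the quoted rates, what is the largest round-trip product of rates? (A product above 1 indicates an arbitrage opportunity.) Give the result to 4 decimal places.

EUR→AED→JPY→EUR: 4.08 × 51.1 × 0.00534 = 1.11333
NZD→EUR→AED→NZD: 0.488 × 4.08 × 0.499 = 0.99353
NZD→EUR→JPY→NZD: 0.488 × 189 × 0.0102 = 0.94077
Maximum is EUR→AED→JPY→EUR at 1.1133; arbitrage exists.

1.1133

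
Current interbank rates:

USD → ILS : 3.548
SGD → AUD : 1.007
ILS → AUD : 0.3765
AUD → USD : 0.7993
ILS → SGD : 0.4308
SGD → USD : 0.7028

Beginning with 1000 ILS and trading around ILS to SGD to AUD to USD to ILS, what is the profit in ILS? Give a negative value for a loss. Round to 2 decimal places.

1000 ILS × 0.4308 = 430.8 SGD
430.8 SGD × 1.007 = 433.8156 AUD
433.8156 AUD × 0.7993 = 346.74880908 USD
346.74880908 USD × 3.548 = 1230.26477461584 ILS
Net change: 1230.26477461584 − 1000 = 230.26477461584 ILS

230.26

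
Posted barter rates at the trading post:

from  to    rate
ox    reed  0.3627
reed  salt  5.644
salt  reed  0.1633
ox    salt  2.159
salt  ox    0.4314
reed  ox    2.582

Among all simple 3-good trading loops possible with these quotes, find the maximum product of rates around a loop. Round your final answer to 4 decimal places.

reed→ox→salt→reed: 2.582 × 2.159 × 0.1633 = 0.91032
reed→salt→ox→reed: 5.644 × 0.4314 × 0.3627 = 0.88311
Maximum is reed→ox→salt→reed at 0.9103; no arbitrage — every cycle loses value.

0.9103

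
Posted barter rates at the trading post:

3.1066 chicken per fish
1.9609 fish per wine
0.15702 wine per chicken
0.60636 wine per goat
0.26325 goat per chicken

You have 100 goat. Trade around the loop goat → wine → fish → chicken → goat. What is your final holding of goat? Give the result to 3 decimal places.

97.239

100 goat × 0.60636 = 60.636 wine
60.636 wine × 1.9609 = 118.9011324 fish
118.9011324 fish × 3.1066 = 369.37825791384 chicken
369.37825791384 chicken × 0.26325 = 97.23882639581838 goat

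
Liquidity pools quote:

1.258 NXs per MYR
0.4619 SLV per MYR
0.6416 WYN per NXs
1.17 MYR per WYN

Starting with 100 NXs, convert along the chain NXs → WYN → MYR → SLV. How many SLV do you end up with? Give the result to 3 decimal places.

100 NXs × 0.6416 = 64.16 WYN
64.16 WYN × 1.17 = 75.0672 MYR
75.0672 MYR × 0.4619 = 34.67353968 SLV

34.674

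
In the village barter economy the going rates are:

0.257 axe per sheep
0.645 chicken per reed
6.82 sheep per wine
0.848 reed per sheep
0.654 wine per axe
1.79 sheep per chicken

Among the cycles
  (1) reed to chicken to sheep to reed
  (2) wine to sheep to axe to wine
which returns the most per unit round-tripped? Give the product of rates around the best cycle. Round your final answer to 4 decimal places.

(1) 0.645 × 1.79 × 0.848 = 0.97906
(2) 6.82 × 0.257 × 0.654 = 1.14629
Highest is cycle (2) at 1.1463 (>1, arbitrage).

1.1463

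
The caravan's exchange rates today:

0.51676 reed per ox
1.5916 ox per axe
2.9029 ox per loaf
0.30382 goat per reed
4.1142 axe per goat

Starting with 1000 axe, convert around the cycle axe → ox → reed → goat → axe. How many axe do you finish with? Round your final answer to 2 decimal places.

1000 axe × 1.5916 = 1591.6 ox
1591.6 ox × 0.51676 = 822.475216 reed
822.475216 reed × 0.30382 = 249.88442012512 goat
249.88442012512 goat × 4.1142 = 1028.074481278768704 axe

1028.07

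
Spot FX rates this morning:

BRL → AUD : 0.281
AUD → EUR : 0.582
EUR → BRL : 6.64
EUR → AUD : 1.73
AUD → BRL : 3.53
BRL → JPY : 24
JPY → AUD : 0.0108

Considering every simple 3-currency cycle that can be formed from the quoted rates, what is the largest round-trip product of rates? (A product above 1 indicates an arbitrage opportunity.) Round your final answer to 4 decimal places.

1.0859

AUD→EUR→BRL→AUD: 0.582 × 6.64 × 0.281 = 1.08592
JPY→AUD→BRL→JPY: 0.0108 × 3.53 × 24 = 0.91498
Maximum is AUD→EUR→BRL→AUD at 1.0859; arbitrage exists.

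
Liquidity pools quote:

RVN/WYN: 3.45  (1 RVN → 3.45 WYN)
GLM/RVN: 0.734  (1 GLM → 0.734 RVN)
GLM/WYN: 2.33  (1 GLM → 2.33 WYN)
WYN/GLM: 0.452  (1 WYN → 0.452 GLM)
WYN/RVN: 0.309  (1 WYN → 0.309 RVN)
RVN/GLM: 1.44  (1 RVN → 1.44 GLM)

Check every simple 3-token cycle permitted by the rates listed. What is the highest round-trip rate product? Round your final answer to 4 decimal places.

1.1446

RVN→WYN→GLM→RVN: 3.45 × 0.452 × 0.734 = 1.14460
RVN→GLM→WYN→RVN: 1.44 × 2.33 × 0.309 = 1.03676
Maximum is RVN→WYN→GLM→RVN at 1.1446; arbitrage exists.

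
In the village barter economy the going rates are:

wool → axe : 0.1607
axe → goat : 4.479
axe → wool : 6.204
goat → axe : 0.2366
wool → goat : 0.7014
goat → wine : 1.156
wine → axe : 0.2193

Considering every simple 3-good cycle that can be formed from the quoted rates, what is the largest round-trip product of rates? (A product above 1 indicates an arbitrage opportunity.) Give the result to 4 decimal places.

wine→axe→goat→wine: 0.2193 × 4.479 × 1.156 = 1.13547
wool→goat→axe→wool: 0.7014 × 0.2366 × 6.204 = 1.02956
Maximum is wine→axe→goat→wine at 1.1355; arbitrage exists.

1.1355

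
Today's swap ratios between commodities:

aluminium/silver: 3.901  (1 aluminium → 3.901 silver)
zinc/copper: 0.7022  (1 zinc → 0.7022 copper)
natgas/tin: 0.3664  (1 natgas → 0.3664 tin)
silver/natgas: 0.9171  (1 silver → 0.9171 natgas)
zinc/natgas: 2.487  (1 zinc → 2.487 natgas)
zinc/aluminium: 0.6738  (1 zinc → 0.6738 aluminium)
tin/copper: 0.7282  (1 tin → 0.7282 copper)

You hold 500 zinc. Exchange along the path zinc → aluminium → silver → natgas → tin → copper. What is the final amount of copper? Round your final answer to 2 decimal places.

500 zinc × 0.6738 = 336.9 aluminium
336.9 aluminium × 3.901 = 1314.2469 silver
1314.2469 silver × 0.9171 = 1205.29583199 natgas
1205.29583199 natgas × 0.3664 = 441.620392841136 tin
441.620392841136 tin × 0.7282 = 321.5879700669152352 copper

321.59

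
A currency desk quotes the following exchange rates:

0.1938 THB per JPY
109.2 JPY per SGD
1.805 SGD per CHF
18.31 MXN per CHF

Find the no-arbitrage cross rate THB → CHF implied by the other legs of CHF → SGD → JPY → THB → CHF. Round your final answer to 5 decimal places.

Known legs of the cycle: 1.805 × 109.2 × 0.1938 = 38.1991428
For no arbitrage the full-cycle product must be 1, so the missing rate is 1 / 38.1991428 ≈ 0.0261786.

0.02618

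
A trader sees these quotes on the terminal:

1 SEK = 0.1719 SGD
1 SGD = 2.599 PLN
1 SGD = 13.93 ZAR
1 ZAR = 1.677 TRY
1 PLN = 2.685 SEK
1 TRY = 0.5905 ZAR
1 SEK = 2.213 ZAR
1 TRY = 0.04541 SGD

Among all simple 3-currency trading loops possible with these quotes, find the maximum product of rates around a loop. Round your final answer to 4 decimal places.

1.1996

SEK→SGD→PLN→SEK: 0.1719 × 2.599 × 2.685 = 1.19957
ZAR→TRY→SGD→ZAR: 1.677 × 0.04541 × 13.93 = 1.06081
Maximum is SEK→SGD→PLN→SEK at 1.1996; arbitrage exists.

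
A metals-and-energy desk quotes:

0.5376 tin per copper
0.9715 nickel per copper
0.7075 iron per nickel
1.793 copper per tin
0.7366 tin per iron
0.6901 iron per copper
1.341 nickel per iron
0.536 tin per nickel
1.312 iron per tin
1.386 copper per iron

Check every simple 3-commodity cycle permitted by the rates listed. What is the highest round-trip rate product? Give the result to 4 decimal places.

copper→tin→iron→copper: 0.5376 × 1.312 × 1.386 = 0.97759
nickel→iron→copper→nickel: 0.7075 × 1.386 × 0.9715 = 0.95265
nickel→tin→iron→nickel: 0.536 × 1.312 × 1.341 = 0.94303
nickel→tin→copper→nickel: 0.536 × 1.793 × 0.9715 = 0.93366
copper→iron→tin→copper: 0.6901 × 0.7366 × 1.793 = 0.91143
Maximum is copper→tin→iron→copper at 0.9776; no arbitrage — every cycle loses value.

0.9776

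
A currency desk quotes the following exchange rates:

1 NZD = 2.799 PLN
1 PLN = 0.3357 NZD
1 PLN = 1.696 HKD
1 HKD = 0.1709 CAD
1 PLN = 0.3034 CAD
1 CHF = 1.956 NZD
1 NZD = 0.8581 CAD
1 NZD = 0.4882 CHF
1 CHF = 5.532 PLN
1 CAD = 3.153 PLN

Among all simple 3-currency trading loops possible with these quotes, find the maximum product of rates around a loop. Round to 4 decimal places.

0.9139

PLN→HKD→CAD→PLN: 1.696 × 0.1709 × 3.153 = 0.91389
NZD→CAD→PLN→NZD: 0.8581 × 3.153 × 0.3357 = 0.90827
NZD→CHF→PLN→NZD: 0.4882 × 5.532 × 0.3357 = 0.90663
Maximum is PLN→HKD→CAD→PLN at 0.9139; no arbitrage — every cycle loses value.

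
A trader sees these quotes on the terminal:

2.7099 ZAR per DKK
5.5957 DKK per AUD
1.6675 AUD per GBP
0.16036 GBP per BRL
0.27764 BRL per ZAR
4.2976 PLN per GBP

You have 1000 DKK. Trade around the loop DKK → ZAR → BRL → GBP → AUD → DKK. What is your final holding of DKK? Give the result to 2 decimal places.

1125.78

1000 DKK × 2.7099 = 2709.9 ZAR
2709.9 ZAR × 0.27764 = 752.376636 BRL
752.376636 BRL × 0.16036 = 120.65111734896 GBP
120.65111734896 GBP × 1.6675 = 201.1857381793908 AUD
201.1857381793908 AUD × 5.5957 = 1125.77503513041709956 DKK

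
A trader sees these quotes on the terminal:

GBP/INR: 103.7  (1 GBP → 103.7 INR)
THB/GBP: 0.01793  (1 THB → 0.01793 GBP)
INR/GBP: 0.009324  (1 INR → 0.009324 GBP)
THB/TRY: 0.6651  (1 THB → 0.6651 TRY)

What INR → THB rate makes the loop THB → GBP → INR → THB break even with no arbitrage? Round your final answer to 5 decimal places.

Known legs of the cycle: 0.01793 × 103.7 = 1.859341
For no arbitrage the full-cycle product must be 1, so the missing rate is 1 / 1.859341 ≈ 0.5378250.

0.53782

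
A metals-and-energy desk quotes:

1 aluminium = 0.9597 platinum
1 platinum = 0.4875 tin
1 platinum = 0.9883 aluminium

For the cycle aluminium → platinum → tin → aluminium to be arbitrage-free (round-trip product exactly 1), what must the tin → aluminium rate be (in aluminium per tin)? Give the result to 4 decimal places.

2.1374

Known legs of the cycle: 0.9597 × 0.4875 = 0.46785375
For no arbitrage the full-cycle product must be 1, so the missing rate is 1 / 0.46785375 ≈ 2.137420.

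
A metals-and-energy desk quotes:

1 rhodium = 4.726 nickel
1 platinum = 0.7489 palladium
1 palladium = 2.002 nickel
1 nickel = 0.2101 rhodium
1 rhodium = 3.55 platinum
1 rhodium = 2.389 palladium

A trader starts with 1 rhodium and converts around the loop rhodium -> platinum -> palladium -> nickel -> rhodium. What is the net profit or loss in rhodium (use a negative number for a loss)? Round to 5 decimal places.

1 rhodium × 3.55 = 3.55 platinum
3.55 platinum × 0.7489 = 2.658595 palladium
2.658595 palladium × 2.002 = 5.32250719 nickel
5.32250719 nickel × 0.2101 = 1.118258760619 rhodium
Net change: 1.118258760619 − 1 = 0.118258760619 rhodium

0.11826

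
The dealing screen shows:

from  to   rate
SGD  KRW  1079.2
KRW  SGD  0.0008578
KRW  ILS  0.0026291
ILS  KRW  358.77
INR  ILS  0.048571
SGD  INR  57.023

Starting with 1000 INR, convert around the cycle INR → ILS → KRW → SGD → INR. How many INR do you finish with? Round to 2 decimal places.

1000 INR × 0.048571 = 48.571 ILS
48.571 ILS × 358.77 = 17425.81767 KRW
17425.81767 KRW × 0.0008578 = 14.947866397326 SGD
14.947866397326 SGD × 57.023 = 852.372185574720498 INR

852.37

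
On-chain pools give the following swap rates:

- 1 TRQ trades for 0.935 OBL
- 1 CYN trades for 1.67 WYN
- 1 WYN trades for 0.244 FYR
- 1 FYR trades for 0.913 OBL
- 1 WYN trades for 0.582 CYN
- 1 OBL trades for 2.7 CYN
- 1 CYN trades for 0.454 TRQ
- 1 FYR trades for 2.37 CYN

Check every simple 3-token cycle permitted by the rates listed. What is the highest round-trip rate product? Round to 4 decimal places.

1.1461

CYN→TRQ→OBL→CYN: 0.454 × 0.935 × 2.7 = 1.14612
CYN→WYN→FYR→CYN: 1.67 × 0.244 × 2.37 = 0.96573
Maximum is CYN→TRQ→OBL→CYN at 1.1461; arbitrage exists.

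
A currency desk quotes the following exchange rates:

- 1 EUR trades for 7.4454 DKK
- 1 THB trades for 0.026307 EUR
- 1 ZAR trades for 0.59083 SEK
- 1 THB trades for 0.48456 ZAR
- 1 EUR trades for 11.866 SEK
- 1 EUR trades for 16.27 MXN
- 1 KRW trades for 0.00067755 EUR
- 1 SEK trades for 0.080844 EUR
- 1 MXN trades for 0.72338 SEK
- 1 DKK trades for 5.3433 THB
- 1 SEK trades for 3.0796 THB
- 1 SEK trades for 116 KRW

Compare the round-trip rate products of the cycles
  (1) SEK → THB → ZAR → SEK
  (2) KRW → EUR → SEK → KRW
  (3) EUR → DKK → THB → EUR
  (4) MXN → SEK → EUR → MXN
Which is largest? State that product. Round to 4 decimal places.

1.0466

(1) 3.0796 × 0.48456 × 0.59083 = 0.88167
(2) 0.00067755 × 11.866 × 116 = 0.93262
(3) 7.4454 × 5.3433 × 0.026307 = 1.04657
(4) 0.72338 × 0.080844 × 16.27 = 0.95148
Highest is cycle (3) at 1.0466 (>1, arbitrage).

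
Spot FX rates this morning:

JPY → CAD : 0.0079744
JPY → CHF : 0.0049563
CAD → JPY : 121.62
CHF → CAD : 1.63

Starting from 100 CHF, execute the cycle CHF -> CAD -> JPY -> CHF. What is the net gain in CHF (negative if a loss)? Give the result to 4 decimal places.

100 CHF × 1.63 = 163 CAD
163 CAD × 121.62 = 19824.06 JPY
19824.06 JPY × 0.0049563 = 98.253988578 CHF
Net change: 98.253988578 − 100 = -1.746011422 CHF

-1.7460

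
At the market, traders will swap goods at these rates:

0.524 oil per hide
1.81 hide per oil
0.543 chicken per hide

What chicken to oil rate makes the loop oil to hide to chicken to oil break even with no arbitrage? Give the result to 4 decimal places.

Known legs of the cycle: 1.81 × 0.543 = 0.98283
For no arbitrage the full-cycle product must be 1, so the missing rate is 1 / 0.98283 ≈ 1.017470.

1.0175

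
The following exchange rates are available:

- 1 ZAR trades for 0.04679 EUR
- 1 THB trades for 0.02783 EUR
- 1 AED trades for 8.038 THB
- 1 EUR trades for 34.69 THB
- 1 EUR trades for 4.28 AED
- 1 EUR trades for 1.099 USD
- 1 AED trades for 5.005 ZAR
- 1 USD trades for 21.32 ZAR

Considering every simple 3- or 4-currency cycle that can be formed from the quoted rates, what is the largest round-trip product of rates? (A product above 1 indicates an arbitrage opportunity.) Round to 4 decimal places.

1.0963

USD→ZAR→EUR→USD: 21.32 × 0.04679 × 1.099 = 1.09632
AED→ZAR→EUR→AED: 5.005 × 0.04679 × 4.28 = 1.00231
AED→THB→EUR→AED: 8.038 × 0.02783 × 4.28 = 0.95743
Maximum is USD→ZAR→EUR→USD at 1.0963; arbitrage exists.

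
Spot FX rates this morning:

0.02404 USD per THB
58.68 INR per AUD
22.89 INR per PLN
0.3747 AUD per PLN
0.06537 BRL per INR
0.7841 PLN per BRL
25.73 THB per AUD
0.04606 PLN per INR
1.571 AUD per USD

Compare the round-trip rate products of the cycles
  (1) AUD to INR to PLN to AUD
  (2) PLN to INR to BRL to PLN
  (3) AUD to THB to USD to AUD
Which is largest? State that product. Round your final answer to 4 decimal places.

(1) 58.68 × 0.04606 × 0.3747 = 1.01274
(2) 22.89 × 0.06537 × 0.7841 = 1.17326
(3) 25.73 × 0.02404 × 1.571 = 0.97174
Highest is cycle (2) at 1.1733 (>1, arbitrage).

1.1733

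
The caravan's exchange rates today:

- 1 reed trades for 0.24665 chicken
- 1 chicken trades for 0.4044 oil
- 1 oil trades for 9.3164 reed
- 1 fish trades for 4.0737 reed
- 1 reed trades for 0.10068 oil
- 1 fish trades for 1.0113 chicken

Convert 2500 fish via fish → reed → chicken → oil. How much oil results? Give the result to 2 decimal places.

1015.83

2500 fish × 4.0737 = 10184.25 reed
10184.25 reed × 0.24665 = 2511.9452625 chicken
2511.9452625 chicken × 0.4044 = 1015.830664155 oil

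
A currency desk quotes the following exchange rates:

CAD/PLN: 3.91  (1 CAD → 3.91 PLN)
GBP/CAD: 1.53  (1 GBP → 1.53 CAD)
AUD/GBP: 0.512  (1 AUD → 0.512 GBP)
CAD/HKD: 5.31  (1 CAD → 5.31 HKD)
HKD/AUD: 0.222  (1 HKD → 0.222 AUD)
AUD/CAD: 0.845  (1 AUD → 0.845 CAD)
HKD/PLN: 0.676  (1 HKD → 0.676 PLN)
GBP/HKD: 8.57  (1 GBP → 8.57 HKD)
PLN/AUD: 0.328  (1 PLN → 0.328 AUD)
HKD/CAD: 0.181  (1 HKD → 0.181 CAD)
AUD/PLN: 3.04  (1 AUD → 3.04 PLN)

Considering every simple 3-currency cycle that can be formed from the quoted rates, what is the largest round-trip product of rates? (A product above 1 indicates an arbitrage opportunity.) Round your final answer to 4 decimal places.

1.0837

CAD→PLN→AUD→CAD: 3.91 × 0.328 × 0.845 = 1.08370
CAD→HKD→AUD→CAD: 5.31 × 0.222 × 0.845 = 0.99610
GBP→HKD→AUD→GBP: 8.57 × 0.222 × 0.512 = 0.97410
Maximum is CAD→PLN→AUD→CAD at 1.0837; arbitrage exists.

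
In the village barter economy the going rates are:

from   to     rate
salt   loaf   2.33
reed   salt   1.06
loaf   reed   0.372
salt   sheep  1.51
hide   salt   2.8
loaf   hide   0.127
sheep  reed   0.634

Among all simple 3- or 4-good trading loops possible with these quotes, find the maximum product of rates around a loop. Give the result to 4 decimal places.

1.0148

sheep→reed→salt→sheep: 0.634 × 1.06 × 1.51 = 1.01478
salt→loaf→reed→salt: 2.33 × 0.372 × 1.06 = 0.91877
hide→salt→loaf→hide: 2.8 × 2.33 × 0.127 = 0.82855
Maximum is sheep→reed→salt→sheep at 1.0148; arbitrage exists.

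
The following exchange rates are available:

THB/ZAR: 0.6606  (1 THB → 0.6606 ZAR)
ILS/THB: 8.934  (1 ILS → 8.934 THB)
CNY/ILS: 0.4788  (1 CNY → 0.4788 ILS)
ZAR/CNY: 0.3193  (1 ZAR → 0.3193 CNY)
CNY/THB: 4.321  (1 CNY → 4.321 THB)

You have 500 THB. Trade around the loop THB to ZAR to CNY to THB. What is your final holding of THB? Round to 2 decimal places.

455.71

500 THB × 0.6606 = 330.3 ZAR
330.3 ZAR × 0.3193 = 105.46479 CNY
105.46479 CNY × 4.321 = 455.71335759 THB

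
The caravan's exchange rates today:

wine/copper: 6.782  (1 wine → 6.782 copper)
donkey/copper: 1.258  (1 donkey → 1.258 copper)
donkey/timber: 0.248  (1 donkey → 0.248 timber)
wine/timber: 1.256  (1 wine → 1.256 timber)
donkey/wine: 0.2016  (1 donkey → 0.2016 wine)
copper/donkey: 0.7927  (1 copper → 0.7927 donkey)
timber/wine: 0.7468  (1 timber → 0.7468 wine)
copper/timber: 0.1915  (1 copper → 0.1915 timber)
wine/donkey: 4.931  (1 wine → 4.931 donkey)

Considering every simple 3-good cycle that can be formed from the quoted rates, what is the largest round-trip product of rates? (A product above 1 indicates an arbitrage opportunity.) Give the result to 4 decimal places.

donkey→wine→copper→donkey: 0.2016 × 6.782 × 0.7927 = 1.08382
copper→timber→wine→copper: 0.1915 × 0.7468 × 6.782 = 0.96991
donkey→timber→wine→donkey: 0.248 × 0.7468 × 4.931 = 0.91325
Maximum is donkey→wine→copper→donkey at 1.0838; arbitrage exists.

1.0838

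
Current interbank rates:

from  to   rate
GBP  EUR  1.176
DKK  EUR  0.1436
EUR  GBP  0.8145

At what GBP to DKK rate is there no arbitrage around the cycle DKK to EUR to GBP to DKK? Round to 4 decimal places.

8.5498

Known legs of the cycle: 0.1436 × 0.8145 = 0.1169622
For no arbitrage the full-cycle product must be 1, so the missing rate is 1 / 0.1169622 ≈ 8.549771.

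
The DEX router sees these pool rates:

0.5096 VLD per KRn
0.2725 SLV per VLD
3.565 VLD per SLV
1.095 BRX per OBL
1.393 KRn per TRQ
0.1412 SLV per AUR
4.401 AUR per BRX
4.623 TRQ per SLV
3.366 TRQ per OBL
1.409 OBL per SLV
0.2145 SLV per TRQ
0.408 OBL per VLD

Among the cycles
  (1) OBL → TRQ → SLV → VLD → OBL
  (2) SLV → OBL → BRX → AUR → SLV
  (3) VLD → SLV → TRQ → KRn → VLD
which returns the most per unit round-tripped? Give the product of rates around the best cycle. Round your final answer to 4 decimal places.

1.0502

(1) 3.366 × 0.2145 × 3.565 × 0.408 = 1.05017
(2) 1.409 × 1.095 × 4.401 × 0.1412 = 0.95876
(3) 0.2725 × 4.623 × 1.393 × 0.5096 = 0.89427
Highest is cycle (1) at 1.0502 (>1, arbitrage).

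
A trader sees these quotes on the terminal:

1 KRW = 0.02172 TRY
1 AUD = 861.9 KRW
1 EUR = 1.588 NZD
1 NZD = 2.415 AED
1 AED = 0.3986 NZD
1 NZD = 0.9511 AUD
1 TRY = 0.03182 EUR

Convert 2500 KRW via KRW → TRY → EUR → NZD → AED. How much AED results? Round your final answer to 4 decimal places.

2500 KRW × 0.02172 = 54.3 TRY
54.3 TRY × 0.03182 = 1.727826 EUR
1.727826 EUR × 1.588 = 2.743787688 NZD
2.743787688 NZD × 2.415 = 6.62624726652 AED

6.6262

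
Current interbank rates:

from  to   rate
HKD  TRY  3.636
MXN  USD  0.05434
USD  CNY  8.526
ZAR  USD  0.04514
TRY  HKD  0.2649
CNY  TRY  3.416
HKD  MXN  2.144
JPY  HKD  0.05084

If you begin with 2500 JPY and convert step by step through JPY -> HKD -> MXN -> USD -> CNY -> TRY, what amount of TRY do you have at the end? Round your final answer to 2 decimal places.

2500 JPY × 0.05084 = 127.1 HKD
127.1 HKD × 2.144 = 272.5024 MXN
272.5024 MXN × 0.05434 = 14.807780416 USD
14.807780416 USD × 8.526 = 126.251135826816 CNY
126.251135826816 CNY × 3.416 = 431.273879984403456 TRY

431.27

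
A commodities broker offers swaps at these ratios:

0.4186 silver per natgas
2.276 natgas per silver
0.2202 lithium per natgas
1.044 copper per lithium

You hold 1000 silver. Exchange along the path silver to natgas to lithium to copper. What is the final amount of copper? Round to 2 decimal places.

1000 silver × 2.276 = 2276 natgas
2276 natgas × 0.2202 = 501.1752 lithium
501.1752 lithium × 1.044 = 523.2269088 copper

523.23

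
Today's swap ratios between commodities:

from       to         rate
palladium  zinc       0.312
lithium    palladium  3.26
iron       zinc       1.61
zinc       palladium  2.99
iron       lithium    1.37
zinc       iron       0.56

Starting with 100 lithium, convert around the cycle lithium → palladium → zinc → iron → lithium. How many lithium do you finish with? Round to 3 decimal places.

78.033

100 lithium × 3.26 = 326 palladium
326 palladium × 0.312 = 101.712 zinc
101.712 zinc × 0.56 = 56.95872 iron
56.95872 iron × 1.37 = 78.0334464 lithium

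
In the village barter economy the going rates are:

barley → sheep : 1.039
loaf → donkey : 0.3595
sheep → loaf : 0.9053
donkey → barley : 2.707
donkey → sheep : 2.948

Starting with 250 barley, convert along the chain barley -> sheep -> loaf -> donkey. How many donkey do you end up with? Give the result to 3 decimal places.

250 barley × 1.039 = 259.75 sheep
259.75 sheep × 0.9053 = 235.151675 loaf
235.151675 loaf × 0.3595 = 84.5370271625 donkey

84.537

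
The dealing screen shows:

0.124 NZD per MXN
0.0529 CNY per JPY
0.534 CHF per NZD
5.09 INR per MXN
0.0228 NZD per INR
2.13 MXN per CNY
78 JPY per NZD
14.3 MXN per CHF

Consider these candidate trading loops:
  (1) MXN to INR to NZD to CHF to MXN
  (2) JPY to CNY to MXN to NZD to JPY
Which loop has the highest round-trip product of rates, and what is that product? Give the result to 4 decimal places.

(1) 5.09 × 0.0228 × 0.534 × 14.3 = 0.88620
(2) 0.0529 × 2.13 × 0.124 × 78 = 1.08981
Highest is cycle (2) at 1.0898 (>1, arbitrage).

1.0898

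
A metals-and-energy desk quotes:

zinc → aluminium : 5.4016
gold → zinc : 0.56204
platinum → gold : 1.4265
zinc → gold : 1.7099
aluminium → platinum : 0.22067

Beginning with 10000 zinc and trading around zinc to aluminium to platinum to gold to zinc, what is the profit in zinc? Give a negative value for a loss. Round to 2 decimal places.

-443.37

10000 zinc × 5.4016 = 54016 aluminium
54016 aluminium × 0.22067 = 11919.71072 platinum
11919.71072 platinum × 1.4265 = 17003.46734208 gold
17003.46734208 gold × 0.56204 = 9556.6287849426432 zinc
Net change: 9556.6287849426432 − 10000 = -443.3712150573568 zinc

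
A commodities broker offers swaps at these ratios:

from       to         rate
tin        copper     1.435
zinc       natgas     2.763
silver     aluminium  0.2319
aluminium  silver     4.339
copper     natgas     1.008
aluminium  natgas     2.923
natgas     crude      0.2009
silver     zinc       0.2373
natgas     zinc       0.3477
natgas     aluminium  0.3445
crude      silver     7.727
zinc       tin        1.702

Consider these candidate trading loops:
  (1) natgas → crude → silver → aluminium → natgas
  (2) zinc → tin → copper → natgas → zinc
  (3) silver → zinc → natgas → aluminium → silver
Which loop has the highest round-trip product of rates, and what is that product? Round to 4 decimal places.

(1) 0.2009 × 7.727 × 0.2319 × 2.923 = 1.05225
(2) 1.702 × 1.435 × 1.008 × 0.3477 = 0.85601
(3) 0.2373 × 2.763 × 0.3445 × 4.339 = 0.98007
Highest is cycle (1) at 1.0523 (>1, arbitrage).

1.0523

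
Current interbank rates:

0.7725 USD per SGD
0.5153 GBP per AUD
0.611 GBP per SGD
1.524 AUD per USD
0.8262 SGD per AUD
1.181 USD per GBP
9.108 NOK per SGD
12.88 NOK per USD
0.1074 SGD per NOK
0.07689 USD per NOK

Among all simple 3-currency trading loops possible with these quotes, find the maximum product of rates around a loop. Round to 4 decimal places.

1.0686

SGD→USD→NOK→SGD: 0.7725 × 12.88 × 0.1074 = 1.06861
SGD→USD→AUD→SGD: 0.7725 × 1.524 × 0.8262 = 0.97268
GBP→USD→AUD→GBP: 1.181 × 1.524 × 0.5153 = 0.92746
Maximum is SGD→USD→NOK→SGD at 1.0686; arbitrage exists.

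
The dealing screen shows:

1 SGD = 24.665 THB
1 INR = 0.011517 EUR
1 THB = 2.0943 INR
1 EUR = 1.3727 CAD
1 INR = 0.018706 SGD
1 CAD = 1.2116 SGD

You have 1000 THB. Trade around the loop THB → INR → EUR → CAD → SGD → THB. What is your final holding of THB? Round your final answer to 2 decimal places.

989.45

1000 THB × 2.0943 = 2094.3 INR
2094.3 INR × 0.011517 = 24.1200531 EUR
24.1200531 EUR × 1.3727 = 33.10959689037 CAD
33.10959689037 CAD × 1.2116 = 40.115587592372292 SGD
40.115587592372292 SGD × 24.665 = 989.45096796586258218 THB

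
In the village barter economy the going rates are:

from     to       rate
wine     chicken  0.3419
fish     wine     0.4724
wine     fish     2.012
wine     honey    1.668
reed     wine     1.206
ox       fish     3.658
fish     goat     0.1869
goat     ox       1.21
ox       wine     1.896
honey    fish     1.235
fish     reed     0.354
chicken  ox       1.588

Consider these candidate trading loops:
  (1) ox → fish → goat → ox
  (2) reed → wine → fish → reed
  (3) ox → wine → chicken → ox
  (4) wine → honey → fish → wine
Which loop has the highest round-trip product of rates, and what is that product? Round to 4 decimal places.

1.0294

(1) 3.658 × 0.1869 × 1.21 = 0.82725
(2) 1.206 × 2.012 × 0.354 = 0.85897
(3) 1.896 × 0.3419 × 1.588 = 1.02941
(4) 1.668 × 1.235 × 0.4724 = 0.97313
Highest is cycle (3) at 1.0294 (>1, arbitrage).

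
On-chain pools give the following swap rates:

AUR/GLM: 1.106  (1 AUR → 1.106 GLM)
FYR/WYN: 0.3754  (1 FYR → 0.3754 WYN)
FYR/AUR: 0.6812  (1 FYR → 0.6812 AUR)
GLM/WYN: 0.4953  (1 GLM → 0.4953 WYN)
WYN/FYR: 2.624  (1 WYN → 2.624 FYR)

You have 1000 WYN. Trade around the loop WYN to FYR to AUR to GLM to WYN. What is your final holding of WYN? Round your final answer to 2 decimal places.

1000 WYN × 2.624 = 2624 FYR
2624 FYR × 0.6812 = 1787.4688 AUR
1787.4688 AUR × 1.106 = 1976.9404928 GLM
1976.9404928 GLM × 0.4953 = 979.17862608384 WYN

979.18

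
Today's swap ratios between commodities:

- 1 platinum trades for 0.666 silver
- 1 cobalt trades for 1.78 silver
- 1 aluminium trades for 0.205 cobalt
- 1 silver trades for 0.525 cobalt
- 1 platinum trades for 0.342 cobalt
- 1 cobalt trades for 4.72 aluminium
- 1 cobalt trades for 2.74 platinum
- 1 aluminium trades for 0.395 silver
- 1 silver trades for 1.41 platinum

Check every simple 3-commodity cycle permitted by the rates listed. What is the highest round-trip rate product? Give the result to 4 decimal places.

0.9788

cobalt→aluminium→silver→cobalt: 4.72 × 0.395 × 0.525 = 0.97881
cobalt→platinum→silver→cobalt: 2.74 × 0.666 × 0.525 = 0.95804
cobalt→silver→platinum→cobalt: 1.78 × 1.41 × 0.342 = 0.85835
Maximum is cobalt→aluminium→silver→cobalt at 0.9788; no arbitrage — every cycle loses value.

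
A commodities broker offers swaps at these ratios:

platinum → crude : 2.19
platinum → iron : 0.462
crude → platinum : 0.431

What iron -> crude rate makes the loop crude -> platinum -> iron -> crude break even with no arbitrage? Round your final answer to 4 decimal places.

5.0220

Known legs of the cycle: 0.431 × 0.462 = 0.199122
For no arbitrage the full-cycle product must be 1, so the missing rate is 1 / 0.199122 ≈ 5.022047.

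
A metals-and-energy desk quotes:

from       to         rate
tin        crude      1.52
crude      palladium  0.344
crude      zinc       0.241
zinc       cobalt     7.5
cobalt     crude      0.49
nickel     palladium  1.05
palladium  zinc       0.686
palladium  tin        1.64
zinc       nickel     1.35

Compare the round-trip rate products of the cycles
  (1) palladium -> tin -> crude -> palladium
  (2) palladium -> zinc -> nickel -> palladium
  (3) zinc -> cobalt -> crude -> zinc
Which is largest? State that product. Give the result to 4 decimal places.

0.9724

(1) 1.64 × 1.52 × 0.344 = 0.85752
(2) 0.686 × 1.35 × 1.05 = 0.97241
(3) 7.5 × 0.49 × 0.241 = 0.88568
Highest is cycle (2) at 0.9724 (≤1, no arbitrage).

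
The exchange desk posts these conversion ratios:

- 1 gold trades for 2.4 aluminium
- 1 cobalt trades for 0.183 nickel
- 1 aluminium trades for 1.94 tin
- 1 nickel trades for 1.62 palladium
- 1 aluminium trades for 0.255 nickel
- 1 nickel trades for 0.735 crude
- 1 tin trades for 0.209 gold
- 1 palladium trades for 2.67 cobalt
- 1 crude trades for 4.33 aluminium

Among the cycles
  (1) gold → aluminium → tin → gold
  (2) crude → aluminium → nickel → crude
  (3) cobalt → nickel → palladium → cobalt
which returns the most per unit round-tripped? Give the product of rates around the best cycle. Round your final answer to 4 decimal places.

(1) 2.4 × 1.94 × 0.209 = 0.97310
(2) 4.33 × 0.255 × 0.735 = 0.81155
(3) 0.183 × 1.62 × 2.67 = 0.79155
Highest is cycle (1) at 0.9731 (≤1, no arbitrage).

0.9731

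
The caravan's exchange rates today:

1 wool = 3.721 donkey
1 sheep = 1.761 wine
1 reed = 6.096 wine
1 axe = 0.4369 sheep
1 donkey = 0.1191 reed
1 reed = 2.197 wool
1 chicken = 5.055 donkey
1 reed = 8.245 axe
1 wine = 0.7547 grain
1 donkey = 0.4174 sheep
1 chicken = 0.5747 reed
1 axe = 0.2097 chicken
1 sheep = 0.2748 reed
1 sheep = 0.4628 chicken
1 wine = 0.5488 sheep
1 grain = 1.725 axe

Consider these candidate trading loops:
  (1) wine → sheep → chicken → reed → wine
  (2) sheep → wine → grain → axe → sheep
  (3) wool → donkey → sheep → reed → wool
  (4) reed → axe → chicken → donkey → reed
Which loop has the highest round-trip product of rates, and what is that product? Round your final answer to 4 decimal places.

(1) 0.5488 × 0.4628 × 0.5747 × 6.096 = 0.88980
(2) 1.761 × 0.7547 × 1.725 × 0.4369 = 1.00162
(3) 3.721 × 0.4174 × 0.2748 × 2.197 = 0.93769
(4) 8.245 × 0.2097 × 5.055 × 0.1191 = 1.04093
Highest is cycle (4) at 1.0409 (>1, arbitrage).

1.0409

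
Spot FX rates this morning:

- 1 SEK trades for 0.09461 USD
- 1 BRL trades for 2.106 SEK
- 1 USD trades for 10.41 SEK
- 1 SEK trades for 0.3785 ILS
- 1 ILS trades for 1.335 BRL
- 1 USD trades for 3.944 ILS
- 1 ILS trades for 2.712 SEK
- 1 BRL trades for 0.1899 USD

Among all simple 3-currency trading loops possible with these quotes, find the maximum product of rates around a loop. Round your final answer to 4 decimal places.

1.0642

SEK→ILS→BRL→SEK: 0.3785 × 1.335 × 2.106 = 1.06416
USD→ILS→SEK→USD: 3.944 × 2.712 × 0.09461 = 1.01196
USD→ILS→BRL→USD: 3.944 × 1.335 × 0.1899 = 0.99987
Maximum is SEK→ILS→BRL→SEK at 1.0642; arbitrage exists.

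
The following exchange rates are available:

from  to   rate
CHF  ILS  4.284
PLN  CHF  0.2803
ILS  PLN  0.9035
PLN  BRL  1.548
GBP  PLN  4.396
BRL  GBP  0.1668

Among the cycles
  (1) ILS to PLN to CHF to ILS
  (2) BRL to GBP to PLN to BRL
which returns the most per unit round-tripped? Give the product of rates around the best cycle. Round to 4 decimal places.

1.1351

(1) 0.9035 × 0.2803 × 4.284 = 1.08493
(2) 0.1668 × 4.396 × 1.548 = 1.13508
Highest is cycle (2) at 1.1351 (>1, arbitrage).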